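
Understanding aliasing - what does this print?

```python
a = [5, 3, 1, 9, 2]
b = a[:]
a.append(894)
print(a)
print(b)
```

Key concept: slice [:] creates copy.
Step by step:
`a = [5, 3, 1, 9, 2]` → a = [5, 3, 1, 9, 2]
`b = a[:]` → b = [5, 3, 1, 9, 2]
`a.append(894)` → a = [5, 3, 1, 9, 2, 894]
`print(a)` → prints [5, 3, 1, 9, 2, 894]
`print(b)` → prints [5, 3, 1, 9, 2]

Answer:
[5, 3, 1, 9, 2, 894]
[5, 3, 1, 9, 2]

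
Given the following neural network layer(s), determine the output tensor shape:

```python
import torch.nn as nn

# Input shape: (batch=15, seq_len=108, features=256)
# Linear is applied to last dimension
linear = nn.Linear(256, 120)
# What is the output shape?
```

Input: (15, 108, 256) -> Output: (15, 108, 120)

Answer: (15, 108, 120)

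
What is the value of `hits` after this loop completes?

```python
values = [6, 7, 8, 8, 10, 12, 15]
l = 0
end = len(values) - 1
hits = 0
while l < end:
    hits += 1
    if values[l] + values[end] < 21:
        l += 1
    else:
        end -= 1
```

Steps to find pair summing to 21
`hits` takes the values: 0 → 1 → 2 → 3 → 4 → 5 → 6

Answer: 6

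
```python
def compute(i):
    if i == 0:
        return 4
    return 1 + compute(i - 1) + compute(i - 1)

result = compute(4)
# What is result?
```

compute(i) = 1 + 2·compute(i-1), compute(0)=4. Closed form: (4+1)·2^4 - 1 = 79.

Answer: 79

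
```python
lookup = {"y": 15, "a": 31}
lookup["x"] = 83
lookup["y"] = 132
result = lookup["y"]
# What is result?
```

Trace:
`lookup = {"y": 15, "a": 31}` → lookup = {'y': 15, 'a': 31}
`lookup["x"] = 83` → lookup = {'y': 15, 'a': 31, 'x': 83}
`lookup["y"] = 132` → lookup = {'y': 132, 'a': 31, 'x': 83}
`result = lookup["y"]` → result = 132
So result = 132

Answer: 132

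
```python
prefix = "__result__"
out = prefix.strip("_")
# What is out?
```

Trace:
`prefix = "__result__"` → prefix = '__result__'
`out = prefix.strip("_")` → out = 'result'
So out = 'result'

Answer: 'result'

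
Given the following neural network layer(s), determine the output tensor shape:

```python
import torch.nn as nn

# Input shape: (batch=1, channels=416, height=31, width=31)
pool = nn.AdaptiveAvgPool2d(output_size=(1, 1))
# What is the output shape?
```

Input: (1, 416, 31, 31) -> Output: (1, 416, 1, 1)

Answer: (1, 416, 1, 1)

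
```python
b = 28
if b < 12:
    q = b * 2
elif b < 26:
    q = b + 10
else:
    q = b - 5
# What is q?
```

Trace:
`b = 28` → b = 28
`if b < 12: ...` → b < 12 is False, b < 26 is False, take else branch → q = 23
So q = 23

Answer: 23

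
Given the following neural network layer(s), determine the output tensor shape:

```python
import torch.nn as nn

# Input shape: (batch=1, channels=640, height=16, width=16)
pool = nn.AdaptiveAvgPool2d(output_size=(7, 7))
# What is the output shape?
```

Input: (1, 640, 16, 16) -> Output: (1, 640, 7, 7)

Answer: (1, 640, 7, 7)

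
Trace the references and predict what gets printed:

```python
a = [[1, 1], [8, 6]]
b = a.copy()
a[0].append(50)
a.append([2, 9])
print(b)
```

Key concept: shallow copy with nested lists.
Step by step:
`a = [[1, 1], [8, 6]]` → a = [[1, 1], [8, 6]]
`b = a.copy()` → b = [[1, 1], [8, 6]]
`a[0].append(50)` → a = [[1, 1, 50], [8, 6]]; b = [[1, 1, 50], [8, 6]]
`a.append([2, 9])` → a = [[1, 1, 50], [8, 6], [2, 9]]
`print(b)` → prints [[1, 1, 50], [8, 6]]

Answer: [[1, 1, 50], [8, 6]]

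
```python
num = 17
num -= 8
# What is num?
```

Trace:
`num = 17` → num = 17
`num -= 8` → num = 9
So num = 9

Answer: 9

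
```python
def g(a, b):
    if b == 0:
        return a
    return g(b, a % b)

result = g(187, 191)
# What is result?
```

g(187, 191) -> g(191, 187) -> g(187, 4) -> g(4, 3) -> g(3, 1) -> g(1, 0) -> 1

Answer: 1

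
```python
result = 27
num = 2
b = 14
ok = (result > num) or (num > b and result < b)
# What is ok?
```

Trace:
`result = 27` → result = 27
`num = 2` → num = 2
`b = 14` → b = 14
`ok = (result > num) or (num > b and result < b)` → ok = True
So ok = True

Answer: True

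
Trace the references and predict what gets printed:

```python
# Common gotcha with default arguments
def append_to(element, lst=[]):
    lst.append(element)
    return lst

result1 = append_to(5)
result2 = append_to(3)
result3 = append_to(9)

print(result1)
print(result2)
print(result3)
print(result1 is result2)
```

Key concept: mutable default argument gotcha.
Step by step:
`result1 = append_to(5)` → result1 = [5]
`result2 = append_to(3)` → result1 = [5, 3] (same object as result2); result2 = [5, 3] (same object as result1)
`result3 = append_to(9)` → result1 = [5, 3, 9] (same object as result2, result3); result2 = [5, 3, 9] (same object as result1, result3); result3 = [5, 3, 9] (same object as result1, result2)
`print(result1)` → prints [5, 3, 9]
`print(result2)` → prints [5, 3, 9]
`print(result3)` → prints [5, 3, 9]
`print(result1 is result2)` → prints True

Answer:
[5, 3, 9]
[5, 3, 9]
[5, 3, 9]
True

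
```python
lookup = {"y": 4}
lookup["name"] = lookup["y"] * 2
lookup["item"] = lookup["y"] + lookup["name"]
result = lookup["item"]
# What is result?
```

Trace:
`lookup = {"y": 4}` → lookup = {'y': 4}
`lookup["name"] = lookup["y"] * 2` → lookup = {'y': 4, 'name': 8}
`lookup["item"] = lookup["y"] + lookup["name"]` → lookup = {'y': 4, 'name': 8, 'item': 12}
`result = lookup["item"]` → result = 12
So result = 12

Answer: 12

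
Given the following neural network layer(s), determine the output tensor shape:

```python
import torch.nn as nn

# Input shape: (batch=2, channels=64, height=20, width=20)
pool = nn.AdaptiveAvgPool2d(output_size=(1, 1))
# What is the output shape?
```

Input: (2, 64, 20, 20) -> Output: (2, 64, 1, 1)

Answer: (2, 64, 1, 1)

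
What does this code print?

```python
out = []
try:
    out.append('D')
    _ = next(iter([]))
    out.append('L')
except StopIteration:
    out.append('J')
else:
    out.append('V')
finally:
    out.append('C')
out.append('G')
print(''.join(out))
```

Execution trace: 'D' (try body) → 'J' (except StopIteration) → 'C' (finally) → 'G' (after the try/except). Output: DJCG

Answer: DJCG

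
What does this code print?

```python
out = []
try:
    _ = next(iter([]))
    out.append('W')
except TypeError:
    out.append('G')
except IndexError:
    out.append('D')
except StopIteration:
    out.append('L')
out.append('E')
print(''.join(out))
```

Execution trace: 'L' (except StopIteration) → 'E' (after the try/except). Output: LE

Answer: LE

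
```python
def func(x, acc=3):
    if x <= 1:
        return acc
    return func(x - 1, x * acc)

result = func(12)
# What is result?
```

Accumulator trace (n, acc): (12, 3) -> (11, 36) -> (10, 396) -> (9, 3960) -> (8, 35640) -> (7, 285120) -> (6, 1995840) -> (5, 11975040) -> (4, 59875200) -> (3, 239500800) -> (2, 718502400) -> (1, 1437004800) -> return 1437004800

Answer: 1437004800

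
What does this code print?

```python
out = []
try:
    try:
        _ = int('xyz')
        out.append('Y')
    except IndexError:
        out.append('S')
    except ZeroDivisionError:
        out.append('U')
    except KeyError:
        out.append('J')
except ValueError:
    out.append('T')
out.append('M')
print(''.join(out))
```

Execution trace: 'T' (outer except ValueError) → 'M' (after the try/except). Output: TM

Answer: TM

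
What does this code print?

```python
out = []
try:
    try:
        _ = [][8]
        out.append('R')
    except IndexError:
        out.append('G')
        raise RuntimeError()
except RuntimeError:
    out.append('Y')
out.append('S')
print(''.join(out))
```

Execution trace: 'G' (except IndexError) → 'Y' (outer except RuntimeError) → 'S' (after the try/except). Output: GYS

Answer: GYS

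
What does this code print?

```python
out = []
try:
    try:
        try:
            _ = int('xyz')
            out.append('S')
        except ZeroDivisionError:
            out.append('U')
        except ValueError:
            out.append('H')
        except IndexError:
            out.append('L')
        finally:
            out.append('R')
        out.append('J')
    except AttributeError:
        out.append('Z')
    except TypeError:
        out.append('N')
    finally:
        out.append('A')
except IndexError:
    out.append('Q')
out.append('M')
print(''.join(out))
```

Execution trace: 'H' (inner except ValueError) → 'R' (inner finally) → 'J' (try body, no exception) → 'A' (finally) → 'M' (after the try/except). Output: HRJAM

Answer: HRJAM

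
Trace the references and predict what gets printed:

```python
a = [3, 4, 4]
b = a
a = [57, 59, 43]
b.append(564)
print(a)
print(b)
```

Key concept: rebinding vs mutation: a is rebound to a new list, b still points at the original.
Step by step:
`a = [3, 4, 4]` → a = [3, 4, 4]
`b = a` → b = [3, 4, 4] (same object as a)
`a = [57, 59, 43]` → a = [57, 59, 43]
`b.append(564)` → b = [3, 4, 4, 564]
`print(a)` → prints [57, 59, 43]
`print(b)` → prints [3, 4, 4, 564]

Answer:
[57, 59, 43]
[3, 4, 4, 564]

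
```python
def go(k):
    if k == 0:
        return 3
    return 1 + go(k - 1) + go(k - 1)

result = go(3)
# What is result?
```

go(k) = 1 + 2·go(k-1), go(0)=3. Closed form: (3+1)·2^3 - 1 = 31.

Answer: 31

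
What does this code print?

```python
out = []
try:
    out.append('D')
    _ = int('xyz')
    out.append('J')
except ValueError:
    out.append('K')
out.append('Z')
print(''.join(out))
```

Execution trace: 'D' (try body) → 'K' (except ValueError) → 'Z' (after the try/except). Output: DKZ

Answer: DKZ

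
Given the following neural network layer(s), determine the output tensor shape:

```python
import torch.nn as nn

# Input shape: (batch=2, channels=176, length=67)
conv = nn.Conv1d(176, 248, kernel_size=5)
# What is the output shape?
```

Input: (2, 176, 67) -> Output: (2, 248, 63)

Answer: (2, 248, 63)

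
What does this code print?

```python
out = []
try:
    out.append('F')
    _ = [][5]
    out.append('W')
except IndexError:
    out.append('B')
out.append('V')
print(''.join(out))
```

Execution trace: 'F' (try body) → 'B' (except IndexError) → 'V' (after the try/except). Output: FBV

Answer: FBV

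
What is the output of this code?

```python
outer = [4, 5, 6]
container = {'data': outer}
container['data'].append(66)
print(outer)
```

Key concept: dict holds reference to list.
Step by step:
`outer = [4, 5, 6]` → outer = [4, 5, 6]
`container = {'data': outer}` → container = {'data': [4, 5, 6]}
`container['data'].append(66)` → outer = [4, 5, 6, 66]; container = {'data': [4, 5, 6, 66]}
`print(outer)` → prints [4, 5, 6, 66]

Answer: [4, 5, 6, 66]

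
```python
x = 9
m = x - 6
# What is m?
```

Trace:
`x = 9` → x = 9
`m = x - 6` → m = 3
So m = 3

Answer: 3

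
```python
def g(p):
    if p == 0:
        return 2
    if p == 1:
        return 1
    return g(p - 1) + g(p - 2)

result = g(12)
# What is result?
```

Build up from base cases: g(0)=2, g(1)=1, g(2)=3, g(3)=4, g(4)=7, g(5)=11, g(6)=18, ..., g(12)=322

Answer: 322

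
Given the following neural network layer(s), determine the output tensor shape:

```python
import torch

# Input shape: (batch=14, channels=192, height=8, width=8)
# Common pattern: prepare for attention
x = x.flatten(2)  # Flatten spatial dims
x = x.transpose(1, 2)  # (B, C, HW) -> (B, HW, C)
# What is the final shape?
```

Input: (14, 192, 8, 8) -> after flatten(2): (14, 192, 64) -> Output: (14, 64, 192)

Answer: (14, 64, 192)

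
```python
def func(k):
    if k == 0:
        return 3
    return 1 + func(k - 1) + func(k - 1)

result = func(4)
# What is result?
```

func(k) = 1 + 2·func(k-1), func(0)=3. Closed form: (3+1)·2^4 - 1 = 63.

Answer: 63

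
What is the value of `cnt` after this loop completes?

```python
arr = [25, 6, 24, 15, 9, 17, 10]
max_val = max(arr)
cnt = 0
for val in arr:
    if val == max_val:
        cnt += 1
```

Count of max value 25 in [25, 6, 24, 15, 9, 17, 10]
`cnt` takes the values: 0 → 1

Answer: 1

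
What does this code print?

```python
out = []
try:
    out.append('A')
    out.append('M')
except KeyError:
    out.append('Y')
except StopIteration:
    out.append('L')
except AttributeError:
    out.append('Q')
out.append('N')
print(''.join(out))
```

Execution trace: 'A' (try body) → 'M' (try body, no exception) → 'N' (after the try/except). Output: AMN

Answer: AMN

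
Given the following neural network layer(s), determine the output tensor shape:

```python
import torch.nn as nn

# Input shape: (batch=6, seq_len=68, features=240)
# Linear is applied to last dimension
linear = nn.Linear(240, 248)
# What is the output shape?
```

Input: (6, 68, 240) -> Output: (6, 68, 248)

Answer: (6, 68, 248)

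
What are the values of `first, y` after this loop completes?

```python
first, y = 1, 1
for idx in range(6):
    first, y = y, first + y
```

Fibonacci: after 6 iterations
`first, y` takes the values: (1, 1) → (1, 2) → (2, 3) → (3, 5) → (5, 8) → (8, 13) → (13, 21)

Answer: 13, 21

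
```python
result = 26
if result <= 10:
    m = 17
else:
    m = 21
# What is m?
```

Trace:
`result = 26` → result = 26
`if result <= 10: ...` → result <= 10 is False, take else branch → m = 21
So m = 21

Answer: 21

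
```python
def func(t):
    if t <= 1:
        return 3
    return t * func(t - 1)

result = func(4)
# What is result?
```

func(4) = 4 * 3 * 2 * 3 = 72

Answer: 72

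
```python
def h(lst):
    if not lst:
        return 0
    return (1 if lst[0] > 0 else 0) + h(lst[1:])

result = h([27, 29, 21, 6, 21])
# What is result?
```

Count of positive elements in [27, 29, 21, 6, 21] = 5

Answer: 5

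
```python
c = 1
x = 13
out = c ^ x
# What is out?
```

Trace:
`c = 1` → c = 1
`x = 13` → x = 13
`out = c ^ x` → out = 12
So out = 12

Answer: 12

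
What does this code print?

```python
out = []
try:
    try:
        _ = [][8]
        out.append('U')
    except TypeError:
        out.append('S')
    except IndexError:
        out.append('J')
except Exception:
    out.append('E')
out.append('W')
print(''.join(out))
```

Execution trace: 'J' (inner except IndexError) → 'W' (after the try/except). Output: JW

Answer: JW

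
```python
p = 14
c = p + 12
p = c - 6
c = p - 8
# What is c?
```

Trace:
`p = 14` → p = 14
`c = p + 12` → c = 26
`p = c - 6` → p = 20
`c = p - 8` → c = 12
So c = 12

Answer: 12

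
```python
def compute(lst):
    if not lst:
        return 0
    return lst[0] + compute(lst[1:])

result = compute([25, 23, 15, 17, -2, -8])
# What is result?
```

25 + 23 + 15 + 17 + (-2) + (-8) + 0 = 70

Answer: 70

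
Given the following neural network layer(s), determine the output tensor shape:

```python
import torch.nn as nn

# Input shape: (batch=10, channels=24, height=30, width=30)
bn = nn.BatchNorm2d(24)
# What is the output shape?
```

Input: (10, 24, 30, 30) -> Output: (10, 24, 30, 30)

Answer: (10, 24, 30, 30)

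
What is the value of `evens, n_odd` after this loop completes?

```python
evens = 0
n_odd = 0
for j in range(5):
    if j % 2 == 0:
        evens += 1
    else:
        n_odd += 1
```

Count evens and odds in range(5)
`evens, n_odd` takes the values: (0, 0) → (1, 0) → (1, 1) → (2, 1) → (2, 2) → (3, 2)

Answer: 3, 2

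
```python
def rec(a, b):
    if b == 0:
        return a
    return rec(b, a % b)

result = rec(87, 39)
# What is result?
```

rec(87, 39) -> rec(39, 9) -> rec(9, 3) -> rec(3, 0) -> 3

Answer: 3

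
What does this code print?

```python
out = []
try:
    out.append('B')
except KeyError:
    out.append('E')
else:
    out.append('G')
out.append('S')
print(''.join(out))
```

Execution trace: 'B' (try body, no exception) → 'G' (else) → 'S' (after the try/except). Output: BGS

Answer: BGS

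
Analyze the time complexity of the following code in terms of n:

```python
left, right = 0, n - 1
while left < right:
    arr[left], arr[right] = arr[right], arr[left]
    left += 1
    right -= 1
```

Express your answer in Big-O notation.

This is In-place array reversal. Time complexity: O(n).

Answer: O(n)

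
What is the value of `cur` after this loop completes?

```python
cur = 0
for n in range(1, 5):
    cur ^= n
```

XOR of 1 to 4
`cur` takes the values: 0 → 1 → 3 → 0 → 4

Answer: 4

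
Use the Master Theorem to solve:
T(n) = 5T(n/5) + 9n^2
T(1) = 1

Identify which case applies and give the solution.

a=5, b=5, f(n)=9n^2. log_5(5) = 1. Since c=2 > 1 and the regularity condition holds (5(n/5)^2 = (5/5^2)n^2 with 5/5^2 < 1), Case 3 applies: T(n) = Θ(f(n)) = O(n^2).

Answer: O(n^2) - Case 3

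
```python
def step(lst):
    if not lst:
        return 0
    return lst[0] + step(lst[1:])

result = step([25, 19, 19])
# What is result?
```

25 + 19 + 19 + 0 = 63

Answer: 63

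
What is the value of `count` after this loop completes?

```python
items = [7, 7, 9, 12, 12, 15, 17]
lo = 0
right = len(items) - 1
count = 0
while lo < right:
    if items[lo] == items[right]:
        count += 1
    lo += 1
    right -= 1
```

Count matching pairs from ends
`count` takes the values: 0

Answer: 0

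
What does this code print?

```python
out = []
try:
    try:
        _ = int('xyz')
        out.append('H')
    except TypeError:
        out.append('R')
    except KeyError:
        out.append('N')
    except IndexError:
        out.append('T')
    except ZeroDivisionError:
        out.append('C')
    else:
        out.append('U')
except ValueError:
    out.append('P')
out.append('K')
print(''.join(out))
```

Execution trace: 'P' (outer except ValueError) → 'K' (after the try/except). Output: PK

Answer: PK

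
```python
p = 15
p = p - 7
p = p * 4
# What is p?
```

Trace:
`p = 15` → p = 15
`p = p - 7` → p = 8
`p = p * 4` → p = 32
So p = 32

Answer: 32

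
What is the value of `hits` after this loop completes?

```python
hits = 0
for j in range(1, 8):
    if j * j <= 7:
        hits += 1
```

Count numbers where j² ≤ 7
`hits` takes the values: 0 → 1 → 2

Answer: 2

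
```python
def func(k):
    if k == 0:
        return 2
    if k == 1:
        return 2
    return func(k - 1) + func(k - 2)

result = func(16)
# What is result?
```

Build up from base cases: func(0)=2, func(1)=2, func(2)=4, func(3)=6, func(4)=10, func(5)=16, func(6)=26, ..., func(16)=3194

Answer: 3194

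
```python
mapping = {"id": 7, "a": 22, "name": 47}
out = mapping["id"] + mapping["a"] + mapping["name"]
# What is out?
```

Trace:
`mapping = {"id": 7, "a": 22, "name": 47}` → mapping = {'id': 7, 'a': 22, 'name': 47}
`out = mapping["id"] + mapping["a"] + mapping["name"]` → out = 76
So out = 76

Answer: 76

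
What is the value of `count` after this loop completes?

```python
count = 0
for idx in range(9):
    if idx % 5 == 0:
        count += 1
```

Count numbers divisible by 5 in range(9)
`count` takes the values: 0 → 1 → 2

Answer: 2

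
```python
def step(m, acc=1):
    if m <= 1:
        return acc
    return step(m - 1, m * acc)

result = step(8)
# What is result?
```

Accumulator trace (n, acc): (8, 1) -> (7, 8) -> (6, 56) -> (5, 336) -> (4, 1680) -> (3, 6720) -> (2, 20160) -> (1, 40320) -> return 40320

Answer: 40320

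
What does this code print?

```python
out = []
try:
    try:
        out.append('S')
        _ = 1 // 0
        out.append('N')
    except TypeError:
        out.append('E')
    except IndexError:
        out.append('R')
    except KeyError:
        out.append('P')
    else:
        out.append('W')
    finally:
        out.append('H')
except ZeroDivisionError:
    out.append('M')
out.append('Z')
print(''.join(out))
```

Execution trace: 'S' (inner try body) → 'H' (inner finally) → 'M' (outer except ZeroDivisionError) → 'Z' (after the try/except). Output: SHMZ

Answer: SHMZ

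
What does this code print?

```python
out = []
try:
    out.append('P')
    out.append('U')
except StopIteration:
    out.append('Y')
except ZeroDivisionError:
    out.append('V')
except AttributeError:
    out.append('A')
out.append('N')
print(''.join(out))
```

Execution trace: 'P' (try body) → 'U' (try body, no exception) → 'N' (after the try/except). Output: PUN

Answer: PUN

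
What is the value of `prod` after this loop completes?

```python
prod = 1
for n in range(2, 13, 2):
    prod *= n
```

Product of even numbers 2 to 12
`prod` takes the values: 1 → 2 → 8 → 48 → 384 → 3840 → 46080

Answer: 46080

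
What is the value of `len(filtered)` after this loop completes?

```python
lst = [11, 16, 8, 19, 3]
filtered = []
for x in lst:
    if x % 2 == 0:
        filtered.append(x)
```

Count even numbers in [11, 16, 8, 19, 3]
`filtered` takes the values: [] → [16] → [16, 8]
So `len(filtered)` = 2

Answer: 2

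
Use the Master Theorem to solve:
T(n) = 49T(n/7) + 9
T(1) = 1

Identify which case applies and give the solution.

a=49, b=7, f(n)=9. log_7(49) = 2. Since c=0 < 2, Case 1 applies: T(n) = Θ(n^log_b(a)) = O(n^2).

Answer: O(n^2) - Case 1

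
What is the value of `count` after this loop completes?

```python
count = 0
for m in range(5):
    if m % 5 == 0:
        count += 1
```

Count numbers divisible by 5 in range(5)
`count` takes the values: 0 → 1

Answer: 1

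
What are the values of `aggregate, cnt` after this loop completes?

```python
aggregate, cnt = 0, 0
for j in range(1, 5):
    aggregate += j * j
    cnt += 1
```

Sum of squares and count
`aggregate, cnt` takes the values: (0, 0) → (1, 0) → (1, 1) → (5, 1) → (5, 2) → (14, 2) → (14, 3) → (30, 3) → (30, 4)

Answer: 30, 4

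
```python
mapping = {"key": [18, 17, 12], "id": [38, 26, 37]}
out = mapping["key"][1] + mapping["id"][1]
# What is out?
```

Trace:
`mapping = {"key": [18, 17, 12], "id": [38, 26, 37]}` → mapping = {'key': [18, 17, 12], 'id': [38, 26, 37]}
`out = mapping["key"][1] + mapping["id"][1]` → out = 43
So out = 43

Answer: 43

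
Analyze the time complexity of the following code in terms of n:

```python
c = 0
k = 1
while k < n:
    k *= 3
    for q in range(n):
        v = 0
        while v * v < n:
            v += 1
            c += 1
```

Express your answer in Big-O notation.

Each loop level contributes: log n × n × √n. Multiplying the contributions gives O(n√n log n).

Answer: O(n√n log n)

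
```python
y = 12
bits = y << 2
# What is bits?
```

Trace:
`y = 12` → y = 12
`bits = y << 2` → bits = 48
So bits = 48

Answer: 48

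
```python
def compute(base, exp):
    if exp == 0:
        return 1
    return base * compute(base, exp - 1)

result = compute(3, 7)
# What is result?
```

compute(3, 7) = 3 * 3 * 3 * 3 * 3 * 3 * 3 = 2187

Answer: 2187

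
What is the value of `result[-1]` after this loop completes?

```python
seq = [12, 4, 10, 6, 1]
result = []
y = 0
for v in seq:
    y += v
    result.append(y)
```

Cumulative sum ends at 33
`result` takes the values: [] → [12] → [12, 16] → [12, 16, 26] → [12, 16, 26, 32] → [12, 16, 26, 32, 33]
So `result[-1]` = 33

Answer: 33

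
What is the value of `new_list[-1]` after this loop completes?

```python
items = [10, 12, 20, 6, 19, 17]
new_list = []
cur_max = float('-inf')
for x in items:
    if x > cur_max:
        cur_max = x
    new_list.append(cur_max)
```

Running max ends at 20
`new_list` takes the values: [] → [10] → [10, 12] → [10, 12, 20] → [10, 12, 20, 20] → [10, 12, 20, 20, 20] → [10, 12, 20, 20, 20, 20]
So `new_list[-1]` = 20

Answer: 20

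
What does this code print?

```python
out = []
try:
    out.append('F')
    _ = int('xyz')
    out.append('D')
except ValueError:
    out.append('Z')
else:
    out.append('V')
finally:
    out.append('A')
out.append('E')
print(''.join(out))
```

Execution trace: 'F' (try body) → 'Z' (except ValueError) → 'A' (finally) → 'E' (after the try/except). Output: FZAE

Answer: FZAE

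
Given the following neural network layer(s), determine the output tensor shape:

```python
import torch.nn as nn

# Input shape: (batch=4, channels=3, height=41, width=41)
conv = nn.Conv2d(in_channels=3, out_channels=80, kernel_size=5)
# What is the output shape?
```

Input: (4, 3, 41, 41) -> Output: (4, 80, 37, 37)

Answer: (4, 80, 37, 37)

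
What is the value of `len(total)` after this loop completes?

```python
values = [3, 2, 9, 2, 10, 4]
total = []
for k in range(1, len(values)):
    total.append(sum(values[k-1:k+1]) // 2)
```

Number of 2-element averages
`total` takes the values: [] → [2] → [2, 5] → [2, 5, 5] → [2, 5, 5, 6] → [2, 5, 5, 6, 7]
So `len(total)` = 5

Answer: 5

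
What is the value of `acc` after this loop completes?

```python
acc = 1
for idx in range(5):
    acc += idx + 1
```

Start at 1, add 1 to 5 = 16
`acc` takes the values: 1 → 2 → 4 → 7 → 11 → 16

Answer: 16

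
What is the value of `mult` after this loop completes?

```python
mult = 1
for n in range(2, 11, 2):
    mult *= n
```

Product of even numbers 2 to 10
`mult` takes the values: 1 → 2 → 8 → 48 → 384 → 3840

Answer: 3840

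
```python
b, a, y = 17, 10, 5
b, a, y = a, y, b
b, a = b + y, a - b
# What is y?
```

Trace:
`b, a, y = 17, 10, 5` → b = 17; a = 10; y = 5
`b, a, y = a, y, b` → b = 10; a = 5; y = 17
`b, a = b + y, a - b` → b = 27; a = -5
So y = 17

Answer: 17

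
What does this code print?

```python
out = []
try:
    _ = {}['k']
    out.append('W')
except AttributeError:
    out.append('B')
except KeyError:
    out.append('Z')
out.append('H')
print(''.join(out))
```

Execution trace: 'Z' (except KeyError) → 'H' (after the try/except). Output: ZH

Answer: ZH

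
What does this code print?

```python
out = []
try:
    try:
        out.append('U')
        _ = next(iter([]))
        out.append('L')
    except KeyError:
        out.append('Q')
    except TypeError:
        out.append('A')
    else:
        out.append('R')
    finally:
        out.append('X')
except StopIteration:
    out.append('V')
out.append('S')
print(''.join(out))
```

Execution trace: 'U' (try body) → 'X' (finally) → 'V' (outer except StopIteration) → 'S' (after the try/except). Output: UXVS

Answer: UXVS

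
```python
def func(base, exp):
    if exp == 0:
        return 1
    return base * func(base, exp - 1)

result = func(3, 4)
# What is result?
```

func(3, 4) = 3 * 3 * 3 * 3 = 81

Answer: 81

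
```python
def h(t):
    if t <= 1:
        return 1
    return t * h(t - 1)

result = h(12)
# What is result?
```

h(12) = 12 * 11 * 10 * 9 * 8 * 7 * 6 * 5 * 4 * 3 * 2 * 1 = 479001600

Answer: 479001600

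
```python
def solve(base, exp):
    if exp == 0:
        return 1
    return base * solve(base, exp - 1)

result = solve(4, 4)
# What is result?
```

solve(4, 4) = 4 * 4 * 4 * 4 = 256

Answer: 256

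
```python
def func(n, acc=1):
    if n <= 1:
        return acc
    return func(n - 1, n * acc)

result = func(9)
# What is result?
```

Accumulator trace (n, acc): (9, 1) -> (8, 9) -> (7, 72) -> (6, 504) -> (5, 3024) -> (4, 15120) -> (3, 60480) -> (2, 181440) -> (1, 362880) -> return 362880

Answer: 362880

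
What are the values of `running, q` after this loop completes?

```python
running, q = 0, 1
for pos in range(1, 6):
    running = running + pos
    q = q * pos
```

Sum and factorial of 1 to 5
`running, q` takes the values: (0, 1) → (1, 1) → (3, 1) → (3, 2) → (6, 2) → (6, 6) → (10, 6) → (10, 24) → (15, 24) → (15, 120)

Answer: 15, 120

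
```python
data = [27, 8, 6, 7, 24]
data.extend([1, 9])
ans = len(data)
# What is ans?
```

Trace:
`data = [27, 8, 6, 7, 24]` → data = [27, 8, 6, 7, 24]
`data.extend([1, 9])` → data = [27, 8, 6, 7, 24, 1, 9]
`ans = len(data)` → ans = 7
So ans = 7

Answer: 7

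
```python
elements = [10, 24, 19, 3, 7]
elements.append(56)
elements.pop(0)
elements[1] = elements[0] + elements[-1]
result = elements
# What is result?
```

Trace:
`elements = [10, 24, 19, 3, 7]` → elements = [10, 24, 19, 3, 7]
`elements.append(56)` → elements = [10, 24, 19, 3, 7, 56]
`elements.pop(0)` → elements = [24, 19, 3, 7, 56]
`elements[1] = elements[0] + elements[-1]` → elements = [24, 80, 3, 7, 56]
`result = elements` → result = [24, 80, 3, 7, 56]
So result = [24, 80, 3, 7, 56]

Answer: [24, 80, 3, 7, 56]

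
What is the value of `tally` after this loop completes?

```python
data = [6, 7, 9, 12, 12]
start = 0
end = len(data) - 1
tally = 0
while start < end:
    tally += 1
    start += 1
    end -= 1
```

Iterations until pointers meet (list length 5)
`tally` takes the values: 0 → 1 → 2

Answer: 2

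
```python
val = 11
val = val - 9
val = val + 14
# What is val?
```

Trace:
`val = 11` → val = 11
`val = val - 9` → val = 2
`val = val + 14` → val = 16
So val = 16

Answer: 16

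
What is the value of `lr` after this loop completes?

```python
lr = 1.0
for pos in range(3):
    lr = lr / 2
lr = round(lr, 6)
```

Halving LR 3 times: 1 / 2^3
`lr` takes the values: 1.0 → 0.5 → 0.25 → 0.125

Answer: 0.125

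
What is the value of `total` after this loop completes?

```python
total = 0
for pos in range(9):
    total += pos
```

Sum of 0 to 8 = 36
`total` takes the values: 0 → 1 → 3 → 6 → 10 → 15 → 21 → 28 → 36

Answer: 36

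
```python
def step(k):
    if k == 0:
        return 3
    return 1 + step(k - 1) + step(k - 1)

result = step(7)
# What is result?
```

step(k) = 1 + 2·step(k-1), step(0)=3. Closed form: (3+1)·2^7 - 1 = 511.

Answer: 511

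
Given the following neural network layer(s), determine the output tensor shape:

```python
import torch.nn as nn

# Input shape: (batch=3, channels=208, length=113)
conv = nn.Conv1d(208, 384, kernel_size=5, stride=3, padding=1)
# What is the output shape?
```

Input: (3, 208, 113) -> Output: (3, 384, 37)

Answer: (3, 384, 37)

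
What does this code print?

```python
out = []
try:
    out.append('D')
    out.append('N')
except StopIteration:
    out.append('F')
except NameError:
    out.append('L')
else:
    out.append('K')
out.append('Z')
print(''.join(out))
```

Execution trace: 'D' (try body) → 'N' (try body, no exception) → 'K' (else) → 'Z' (after the try/except). Output: DNKZ

Answer: DNKZ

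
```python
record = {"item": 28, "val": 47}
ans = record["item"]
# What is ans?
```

Trace:
`record = {"item": 28, "val": 47}` → record = {'item': 28, 'val': 47}
`ans = record["item"]` → ans = 28
So ans = 28

Answer: 28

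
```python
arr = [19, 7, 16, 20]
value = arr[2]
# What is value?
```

Trace:
`arr = [19, 7, 16, 20]` → arr = [19, 7, 16, 20]
`value = arr[2]` → value = 16
So value = 16

Answer: 16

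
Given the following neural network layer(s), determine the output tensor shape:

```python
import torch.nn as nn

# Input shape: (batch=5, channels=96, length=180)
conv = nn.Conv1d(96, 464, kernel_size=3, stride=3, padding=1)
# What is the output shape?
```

Input: (5, 96, 180) -> Output: (5, 464, 60)

Answer: (5, 464, 60)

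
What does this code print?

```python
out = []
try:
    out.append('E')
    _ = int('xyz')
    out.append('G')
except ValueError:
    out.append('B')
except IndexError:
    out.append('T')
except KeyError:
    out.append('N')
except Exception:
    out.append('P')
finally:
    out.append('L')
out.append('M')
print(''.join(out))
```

Execution trace: 'E' (try body) → 'B' (except ValueError) → 'L' (finally) → 'M' (after the try/except). Output: EBLM

Answer: EBLM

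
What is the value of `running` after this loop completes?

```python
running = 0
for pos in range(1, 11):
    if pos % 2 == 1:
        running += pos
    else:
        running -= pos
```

Add odd, subtract even
`running` takes the values: 0 → 1 → -1 → 2 → -2 → 3 → -3 → 4 → -4 → 5 → -5

Answer: -5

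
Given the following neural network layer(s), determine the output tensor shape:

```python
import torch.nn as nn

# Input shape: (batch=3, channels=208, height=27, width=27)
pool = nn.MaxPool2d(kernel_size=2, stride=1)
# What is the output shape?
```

Input: (3, 208, 27, 27) -> Output: (3, 208, 26, 26)

Answer: (3, 208, 26, 26)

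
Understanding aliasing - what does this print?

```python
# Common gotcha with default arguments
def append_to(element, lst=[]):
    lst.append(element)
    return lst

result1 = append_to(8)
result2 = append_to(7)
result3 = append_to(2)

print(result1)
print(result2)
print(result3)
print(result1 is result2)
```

Key concept: mutable default argument gotcha.
Step by step:
`result1 = append_to(8)` → result1 = [8]
`result2 = append_to(7)` → result1 = [8, 7] (same object as result2); result2 = [8, 7] (same object as result1)
`result3 = append_to(2)` → result1 = [8, 7, 2] (same object as result2, result3); result2 = [8, 7, 2] (same object as result1, result3); result3 = [8, 7, 2] (same object as result1, result2)
`print(result1)` → prints [8, 7, 2]
`print(result2)` → prints [8, 7, 2]
`print(result3)` → prints [8, 7, 2]
`print(result1 is result2)` → prints True

Answer:
[8, 7, 2]
[8, 7, 2]
[8, 7, 2]
True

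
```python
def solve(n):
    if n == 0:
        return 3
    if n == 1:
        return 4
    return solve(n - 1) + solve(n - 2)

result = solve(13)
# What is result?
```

Build up from base cases: solve(0)=3, solve(1)=4, solve(2)=7, solve(3)=11, solve(4)=18, solve(5)=29, solve(6)=47, ..., solve(13)=1364

Answer: 1364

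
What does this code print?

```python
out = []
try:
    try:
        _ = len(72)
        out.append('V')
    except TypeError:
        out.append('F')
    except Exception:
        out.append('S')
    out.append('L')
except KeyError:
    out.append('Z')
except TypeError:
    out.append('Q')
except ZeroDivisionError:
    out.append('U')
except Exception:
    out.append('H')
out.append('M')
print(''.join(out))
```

Execution trace: 'F' (inner except TypeError) → 'L' (try body, no exception) → 'M' (after the try/except). Output: FLM

Answer: FLM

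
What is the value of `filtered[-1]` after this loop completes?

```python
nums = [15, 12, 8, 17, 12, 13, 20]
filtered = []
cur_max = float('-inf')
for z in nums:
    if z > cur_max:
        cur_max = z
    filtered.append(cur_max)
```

Running max ends at 20
`filtered` takes the values: [] → [15] → [15, 15] → [15, 15, 15] → [15, 15, 15, 17] → [15, 15, 15, 17, 17] → [15, 15, 15, 17, 17, 17] → [15, 15, 15, 17, 17, 17, 20]
So `filtered[-1]` = 20

Answer: 20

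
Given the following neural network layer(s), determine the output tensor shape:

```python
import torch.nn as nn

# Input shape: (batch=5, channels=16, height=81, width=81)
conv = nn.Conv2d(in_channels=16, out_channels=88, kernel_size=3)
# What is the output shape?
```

Input: (5, 16, 81, 81) -> Output: (5, 88, 79, 79)

Answer: (5, 88, 79, 79)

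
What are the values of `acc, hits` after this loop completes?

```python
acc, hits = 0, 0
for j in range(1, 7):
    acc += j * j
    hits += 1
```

Sum of squares and count
`acc, hits` takes the values: (0, 0) → (1, 0) → (1, 1) → (5, 1) → (5, 2) → (14, 2) → (14, 3) → (30, 3) → (30, 4) → (55, 4) → (55, 5) → (91, 5) → (91, 6)

Answer: 91, 6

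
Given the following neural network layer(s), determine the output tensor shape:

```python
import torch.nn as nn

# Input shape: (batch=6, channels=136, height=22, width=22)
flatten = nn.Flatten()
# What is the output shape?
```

Input: (6, 136, 22, 22) -> Output: (6, 65824)

Answer: (6, 65824)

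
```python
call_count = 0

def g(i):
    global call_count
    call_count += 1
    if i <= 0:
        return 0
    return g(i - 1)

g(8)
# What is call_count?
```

Linear recursion stepping by 1: 9 calls from i=8 down to ≤0.

Answer: 9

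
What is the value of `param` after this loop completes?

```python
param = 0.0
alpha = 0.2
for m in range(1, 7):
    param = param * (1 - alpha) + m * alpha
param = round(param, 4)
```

Moving average with lr=0.2
`param` takes the values: 0.0 → 0.2 → 0.56 → 1.048 → 1.6384 → 2.31072 → 3.048576 → 3.0486

Answer: 3.0486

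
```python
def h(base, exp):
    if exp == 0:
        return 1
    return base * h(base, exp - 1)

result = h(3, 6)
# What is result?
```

h(3, 6) = 3 * 3 * 3 * 3 * 3 * 3 = 729

Answer: 729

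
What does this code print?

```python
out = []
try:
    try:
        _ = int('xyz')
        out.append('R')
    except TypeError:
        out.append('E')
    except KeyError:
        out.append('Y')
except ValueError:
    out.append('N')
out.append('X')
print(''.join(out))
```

Execution trace: 'N' (outer except ValueError) → 'X' (after the try/except). Output: NX

Answer: NX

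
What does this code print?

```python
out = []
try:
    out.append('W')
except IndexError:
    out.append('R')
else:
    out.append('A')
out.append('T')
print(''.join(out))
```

Execution trace: 'W' (try body, no exception) → 'A' (else) → 'T' (after the try/except). Output: WAT

Answer: WAT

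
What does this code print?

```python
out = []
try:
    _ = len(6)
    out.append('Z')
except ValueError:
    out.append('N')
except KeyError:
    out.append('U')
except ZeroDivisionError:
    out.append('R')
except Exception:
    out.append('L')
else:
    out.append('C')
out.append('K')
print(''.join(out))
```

Execution trace: 'L' (except Exception) → 'K' (after the try/except). Output: LK

Answer: LK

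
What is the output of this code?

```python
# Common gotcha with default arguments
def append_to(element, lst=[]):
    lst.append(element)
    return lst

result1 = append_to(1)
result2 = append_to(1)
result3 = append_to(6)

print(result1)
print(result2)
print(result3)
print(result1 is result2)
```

Key concept: mutable default argument gotcha.
Step by step:
`result1 = append_to(1)` → result1 = [1]
`result2 = append_to(1)` → result1 = [1, 1] (same object as result2); result2 = [1, 1] (same object as result1)
`result3 = append_to(6)` → result1 = [1, 1, 6] (same object as result2, result3); result2 = [1, 1, 6] (same object as result1, result3); result3 = [1, 1, 6] (same object as result1, result2)
`print(result1)` → prints [1, 1, 6]
`print(result2)` → prints [1, 1, 6]
`print(result3)` → prints [1, 1, 6]
`print(result1 is result2)` → prints True

Answer:
[1, 1, 6]
[1, 1, 6]
[1, 1, 6]
True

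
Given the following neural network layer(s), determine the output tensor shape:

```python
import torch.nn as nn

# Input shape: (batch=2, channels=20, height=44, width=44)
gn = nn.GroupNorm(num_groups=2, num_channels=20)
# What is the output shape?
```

Input: (2, 20, 44, 44) -> Output: (2, 20, 44, 44)

Answer: (2, 20, 44, 44)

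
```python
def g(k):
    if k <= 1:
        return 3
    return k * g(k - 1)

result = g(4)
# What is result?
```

g(4) = 4 * 3 * 2 * 3 = 72

Answer: 72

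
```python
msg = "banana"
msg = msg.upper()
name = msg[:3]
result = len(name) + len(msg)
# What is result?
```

Trace:
`msg = "banana"` → msg = 'banana'
`msg = msg.upper()` → msg = 'BANANA'
`name = msg[:3]` → name = 'BAN'
`result = len(name) + len(msg)` → result = 9
So result = 9

Answer: 9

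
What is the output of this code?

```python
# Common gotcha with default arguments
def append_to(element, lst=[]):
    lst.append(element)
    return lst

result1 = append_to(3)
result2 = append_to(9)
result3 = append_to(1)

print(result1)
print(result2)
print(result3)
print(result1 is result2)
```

Key concept: mutable default argument gotcha.
Step by step:
`result1 = append_to(3)` → result1 = [3]
`result2 = append_to(9)` → result1 = [3, 9] (same object as result2); result2 = [3, 9] (same object as result1)
`result3 = append_to(1)` → result1 = [3, 9, 1] (same object as result2, result3); result2 = [3, 9, 1] (same object as result1, result3); result3 = [3, 9, 1] (same object as result1, result2)
`print(result1)` → prints [3, 9, 1]
`print(result2)` → prints [3, 9, 1]
`print(result3)` → prints [3, 9, 1]
`print(result1 is result2)` → prints True

Answer:
[3, 9, 1]
[3, 9, 1]
[3, 9, 1]
True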